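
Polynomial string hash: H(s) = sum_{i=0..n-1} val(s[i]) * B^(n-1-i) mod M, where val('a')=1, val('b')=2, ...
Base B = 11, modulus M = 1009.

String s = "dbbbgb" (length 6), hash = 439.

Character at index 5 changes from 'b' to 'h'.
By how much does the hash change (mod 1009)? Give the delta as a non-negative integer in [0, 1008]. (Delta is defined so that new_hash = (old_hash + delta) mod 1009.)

Answer: 6

Derivation:
Delta formula: (val(new) - val(old)) * B^(n-1-k) mod M
  val('h') - val('b') = 8 - 2 = 6
  B^(n-1-k) = 11^0 mod 1009 = 1
  Delta = 6 * 1 mod 1009 = 6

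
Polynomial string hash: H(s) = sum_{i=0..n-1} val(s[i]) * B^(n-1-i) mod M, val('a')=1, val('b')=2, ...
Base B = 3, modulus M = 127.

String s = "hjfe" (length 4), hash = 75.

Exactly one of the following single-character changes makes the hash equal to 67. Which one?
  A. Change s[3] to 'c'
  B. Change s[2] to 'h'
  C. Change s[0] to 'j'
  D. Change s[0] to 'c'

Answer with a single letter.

Answer: D

Derivation:
Option A: s[3]='e'->'c', delta=(3-5)*3^0 mod 127 = 125, hash=75+125 mod 127 = 73
Option B: s[2]='f'->'h', delta=(8-6)*3^1 mod 127 = 6, hash=75+6 mod 127 = 81
Option C: s[0]='h'->'j', delta=(10-8)*3^3 mod 127 = 54, hash=75+54 mod 127 = 2
Option D: s[0]='h'->'c', delta=(3-8)*3^3 mod 127 = 119, hash=75+119 mod 127 = 67 <-- target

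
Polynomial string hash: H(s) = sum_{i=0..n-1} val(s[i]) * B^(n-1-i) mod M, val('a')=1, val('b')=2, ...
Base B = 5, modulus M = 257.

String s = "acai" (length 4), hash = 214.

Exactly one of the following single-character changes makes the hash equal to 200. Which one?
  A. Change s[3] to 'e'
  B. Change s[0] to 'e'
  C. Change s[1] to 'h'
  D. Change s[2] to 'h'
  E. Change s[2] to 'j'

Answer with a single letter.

Answer: B

Derivation:
Option A: s[3]='i'->'e', delta=(5-9)*5^0 mod 257 = 253, hash=214+253 mod 257 = 210
Option B: s[0]='a'->'e', delta=(5-1)*5^3 mod 257 = 243, hash=214+243 mod 257 = 200 <-- target
Option C: s[1]='c'->'h', delta=(8-3)*5^2 mod 257 = 125, hash=214+125 mod 257 = 82
Option D: s[2]='a'->'h', delta=(8-1)*5^1 mod 257 = 35, hash=214+35 mod 257 = 249
Option E: s[2]='a'->'j', delta=(10-1)*5^1 mod 257 = 45, hash=214+45 mod 257 = 2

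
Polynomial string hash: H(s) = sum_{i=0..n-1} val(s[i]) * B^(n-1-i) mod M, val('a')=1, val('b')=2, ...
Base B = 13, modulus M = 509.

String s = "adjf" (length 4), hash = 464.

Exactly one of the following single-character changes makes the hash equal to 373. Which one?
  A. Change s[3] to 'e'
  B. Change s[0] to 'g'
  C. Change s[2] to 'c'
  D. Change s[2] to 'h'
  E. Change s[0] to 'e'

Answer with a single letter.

Option A: s[3]='f'->'e', delta=(5-6)*13^0 mod 509 = 508, hash=464+508 mod 509 = 463
Option B: s[0]='a'->'g', delta=(7-1)*13^3 mod 509 = 457, hash=464+457 mod 509 = 412
Option C: s[2]='j'->'c', delta=(3-10)*13^1 mod 509 = 418, hash=464+418 mod 509 = 373 <-- target
Option D: s[2]='j'->'h', delta=(8-10)*13^1 mod 509 = 483, hash=464+483 mod 509 = 438
Option E: s[0]='a'->'e', delta=(5-1)*13^3 mod 509 = 135, hash=464+135 mod 509 = 90

Answer: C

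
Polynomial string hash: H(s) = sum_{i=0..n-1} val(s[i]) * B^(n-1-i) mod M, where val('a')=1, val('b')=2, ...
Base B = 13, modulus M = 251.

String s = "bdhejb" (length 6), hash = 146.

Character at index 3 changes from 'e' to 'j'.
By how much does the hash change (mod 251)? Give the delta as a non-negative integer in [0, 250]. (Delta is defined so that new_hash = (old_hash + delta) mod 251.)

Answer: 92

Derivation:
Delta formula: (val(new) - val(old)) * B^(n-1-k) mod M
  val('j') - val('e') = 10 - 5 = 5
  B^(n-1-k) = 13^2 mod 251 = 169
  Delta = 5 * 169 mod 251 = 92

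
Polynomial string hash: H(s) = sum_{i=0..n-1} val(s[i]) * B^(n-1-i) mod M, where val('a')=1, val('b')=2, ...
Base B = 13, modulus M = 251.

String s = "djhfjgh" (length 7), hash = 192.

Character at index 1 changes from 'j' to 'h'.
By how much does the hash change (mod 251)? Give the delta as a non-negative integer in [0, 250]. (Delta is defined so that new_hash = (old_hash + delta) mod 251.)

Answer: 123

Derivation:
Delta formula: (val(new) - val(old)) * B^(n-1-k) mod M
  val('h') - val('j') = 8 - 10 = -2
  B^(n-1-k) = 13^5 mod 251 = 64
  Delta = -2 * 64 mod 251 = 123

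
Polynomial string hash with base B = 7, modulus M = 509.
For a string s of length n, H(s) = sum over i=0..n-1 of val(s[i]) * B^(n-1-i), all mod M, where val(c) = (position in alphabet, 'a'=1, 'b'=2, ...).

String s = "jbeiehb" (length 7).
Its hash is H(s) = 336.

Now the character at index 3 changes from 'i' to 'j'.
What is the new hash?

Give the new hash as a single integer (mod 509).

Answer: 170

Derivation:
val('i') = 9, val('j') = 10
Position k = 3, exponent = n-1-k = 3
B^3 mod M = 7^3 mod 509 = 343
Delta = (10 - 9) * 343 mod 509 = 343
New hash = (336 + 343) mod 509 = 170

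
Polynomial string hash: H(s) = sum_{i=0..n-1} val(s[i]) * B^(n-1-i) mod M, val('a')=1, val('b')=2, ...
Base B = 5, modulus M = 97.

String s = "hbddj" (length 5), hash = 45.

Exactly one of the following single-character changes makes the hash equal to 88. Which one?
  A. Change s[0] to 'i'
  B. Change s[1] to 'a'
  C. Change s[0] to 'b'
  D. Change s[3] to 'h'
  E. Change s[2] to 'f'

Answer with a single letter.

Option A: s[0]='h'->'i', delta=(9-8)*5^4 mod 97 = 43, hash=45+43 mod 97 = 88 <-- target
Option B: s[1]='b'->'a', delta=(1-2)*5^3 mod 97 = 69, hash=45+69 mod 97 = 17
Option C: s[0]='h'->'b', delta=(2-8)*5^4 mod 97 = 33, hash=45+33 mod 97 = 78
Option D: s[3]='d'->'h', delta=(8-4)*5^1 mod 97 = 20, hash=45+20 mod 97 = 65
Option E: s[2]='d'->'f', delta=(6-4)*5^2 mod 97 = 50, hash=45+50 mod 97 = 95

Answer: A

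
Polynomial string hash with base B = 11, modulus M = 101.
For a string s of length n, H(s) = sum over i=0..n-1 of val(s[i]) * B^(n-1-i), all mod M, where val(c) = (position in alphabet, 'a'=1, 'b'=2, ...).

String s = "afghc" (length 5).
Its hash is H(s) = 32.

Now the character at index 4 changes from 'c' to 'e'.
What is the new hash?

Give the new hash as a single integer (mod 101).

Answer: 34

Derivation:
val('c') = 3, val('e') = 5
Position k = 4, exponent = n-1-k = 0
B^0 mod M = 11^0 mod 101 = 1
Delta = (5 - 3) * 1 mod 101 = 2
New hash = (32 + 2) mod 101 = 34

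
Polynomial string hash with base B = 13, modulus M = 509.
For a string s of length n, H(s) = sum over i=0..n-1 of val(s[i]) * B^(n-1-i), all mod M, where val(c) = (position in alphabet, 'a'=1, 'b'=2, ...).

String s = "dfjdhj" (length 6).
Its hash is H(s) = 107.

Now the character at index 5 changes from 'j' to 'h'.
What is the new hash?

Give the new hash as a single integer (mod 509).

Answer: 105

Derivation:
val('j') = 10, val('h') = 8
Position k = 5, exponent = n-1-k = 0
B^0 mod M = 13^0 mod 509 = 1
Delta = (8 - 10) * 1 mod 509 = 507
New hash = (107 + 507) mod 509 = 105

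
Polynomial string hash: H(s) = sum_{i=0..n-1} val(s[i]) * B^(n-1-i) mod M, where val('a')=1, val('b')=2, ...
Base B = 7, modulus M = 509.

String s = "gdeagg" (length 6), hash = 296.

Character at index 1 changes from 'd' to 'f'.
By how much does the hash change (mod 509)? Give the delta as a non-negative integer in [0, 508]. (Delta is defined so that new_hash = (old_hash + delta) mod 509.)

Answer: 221

Derivation:
Delta formula: (val(new) - val(old)) * B^(n-1-k) mod M
  val('f') - val('d') = 6 - 4 = 2
  B^(n-1-k) = 7^4 mod 509 = 365
  Delta = 2 * 365 mod 509 = 221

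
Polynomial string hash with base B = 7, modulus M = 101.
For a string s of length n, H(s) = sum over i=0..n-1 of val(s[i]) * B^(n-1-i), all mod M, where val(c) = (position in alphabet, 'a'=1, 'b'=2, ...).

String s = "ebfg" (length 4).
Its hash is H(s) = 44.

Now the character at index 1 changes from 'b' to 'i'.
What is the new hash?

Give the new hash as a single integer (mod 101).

Answer: 84

Derivation:
val('b') = 2, val('i') = 9
Position k = 1, exponent = n-1-k = 2
B^2 mod M = 7^2 mod 101 = 49
Delta = (9 - 2) * 49 mod 101 = 40
New hash = (44 + 40) mod 101 = 84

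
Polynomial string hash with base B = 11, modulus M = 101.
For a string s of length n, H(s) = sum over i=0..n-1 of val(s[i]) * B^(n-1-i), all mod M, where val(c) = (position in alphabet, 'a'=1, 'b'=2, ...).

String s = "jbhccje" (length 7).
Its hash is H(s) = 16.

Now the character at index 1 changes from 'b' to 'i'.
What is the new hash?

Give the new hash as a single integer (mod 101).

val('b') = 2, val('i') = 9
Position k = 1, exponent = n-1-k = 5
B^5 mod M = 11^5 mod 101 = 57
Delta = (9 - 2) * 57 mod 101 = 96
New hash = (16 + 96) mod 101 = 11

Answer: 11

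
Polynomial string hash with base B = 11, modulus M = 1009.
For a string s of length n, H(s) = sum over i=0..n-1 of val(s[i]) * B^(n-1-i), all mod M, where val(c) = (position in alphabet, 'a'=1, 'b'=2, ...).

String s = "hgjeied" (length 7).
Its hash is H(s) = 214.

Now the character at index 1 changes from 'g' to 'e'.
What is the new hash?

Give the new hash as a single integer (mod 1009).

Answer: 992

Derivation:
val('g') = 7, val('e') = 5
Position k = 1, exponent = n-1-k = 5
B^5 mod M = 11^5 mod 1009 = 620
Delta = (5 - 7) * 620 mod 1009 = 778
New hash = (214 + 778) mod 1009 = 992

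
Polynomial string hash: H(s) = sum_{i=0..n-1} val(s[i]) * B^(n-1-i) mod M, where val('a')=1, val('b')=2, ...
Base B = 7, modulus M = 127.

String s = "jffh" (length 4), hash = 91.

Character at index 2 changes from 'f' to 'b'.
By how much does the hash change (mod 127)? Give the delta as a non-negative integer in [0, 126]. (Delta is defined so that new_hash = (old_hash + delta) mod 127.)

Delta formula: (val(new) - val(old)) * B^(n-1-k) mod M
  val('b') - val('f') = 2 - 6 = -4
  B^(n-1-k) = 7^1 mod 127 = 7
  Delta = -4 * 7 mod 127 = 99

Answer: 99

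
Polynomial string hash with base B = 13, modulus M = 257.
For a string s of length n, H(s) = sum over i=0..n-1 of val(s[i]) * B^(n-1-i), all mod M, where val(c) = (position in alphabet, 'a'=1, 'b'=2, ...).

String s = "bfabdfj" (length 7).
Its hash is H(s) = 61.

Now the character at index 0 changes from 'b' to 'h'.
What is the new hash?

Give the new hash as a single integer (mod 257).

val('b') = 2, val('h') = 8
Position k = 0, exponent = n-1-k = 6
B^6 mod M = 13^6 mod 257 = 92
Delta = (8 - 2) * 92 mod 257 = 38
New hash = (61 + 38) mod 257 = 99

Answer: 99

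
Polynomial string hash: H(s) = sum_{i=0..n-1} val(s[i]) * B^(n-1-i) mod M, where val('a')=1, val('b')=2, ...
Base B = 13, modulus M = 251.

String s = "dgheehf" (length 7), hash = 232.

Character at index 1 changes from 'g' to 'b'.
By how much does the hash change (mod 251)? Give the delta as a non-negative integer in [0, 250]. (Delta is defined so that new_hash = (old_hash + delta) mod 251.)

Answer: 182

Derivation:
Delta formula: (val(new) - val(old)) * B^(n-1-k) mod M
  val('b') - val('g') = 2 - 7 = -5
  B^(n-1-k) = 13^5 mod 251 = 64
  Delta = -5 * 64 mod 251 = 182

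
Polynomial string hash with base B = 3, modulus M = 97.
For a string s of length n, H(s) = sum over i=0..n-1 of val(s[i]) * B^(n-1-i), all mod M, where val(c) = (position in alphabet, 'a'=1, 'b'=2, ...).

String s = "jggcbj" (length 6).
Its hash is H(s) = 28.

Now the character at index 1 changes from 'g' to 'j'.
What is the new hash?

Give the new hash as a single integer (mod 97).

Answer: 77

Derivation:
val('g') = 7, val('j') = 10
Position k = 1, exponent = n-1-k = 4
B^4 mod M = 3^4 mod 97 = 81
Delta = (10 - 7) * 81 mod 97 = 49
New hash = (28 + 49) mod 97 = 77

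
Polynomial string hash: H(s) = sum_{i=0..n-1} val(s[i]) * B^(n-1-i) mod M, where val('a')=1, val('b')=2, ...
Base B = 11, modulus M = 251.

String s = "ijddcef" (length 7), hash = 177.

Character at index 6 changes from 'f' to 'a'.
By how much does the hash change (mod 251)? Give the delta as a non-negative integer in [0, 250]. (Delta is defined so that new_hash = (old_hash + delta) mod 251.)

Delta formula: (val(new) - val(old)) * B^(n-1-k) mod M
  val('a') - val('f') = 1 - 6 = -5
  B^(n-1-k) = 11^0 mod 251 = 1
  Delta = -5 * 1 mod 251 = 246

Answer: 246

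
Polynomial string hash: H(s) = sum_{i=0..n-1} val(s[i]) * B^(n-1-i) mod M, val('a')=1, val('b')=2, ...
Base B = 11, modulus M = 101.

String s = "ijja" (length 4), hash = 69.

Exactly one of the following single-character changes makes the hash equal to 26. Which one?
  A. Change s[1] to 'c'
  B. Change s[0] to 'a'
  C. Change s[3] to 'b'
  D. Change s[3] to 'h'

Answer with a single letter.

Answer: B

Derivation:
Option A: s[1]='j'->'c', delta=(3-10)*11^2 mod 101 = 62, hash=69+62 mod 101 = 30
Option B: s[0]='i'->'a', delta=(1-9)*11^3 mod 101 = 58, hash=69+58 mod 101 = 26 <-- target
Option C: s[3]='a'->'b', delta=(2-1)*11^0 mod 101 = 1, hash=69+1 mod 101 = 70
Option D: s[3]='a'->'h', delta=(8-1)*11^0 mod 101 = 7, hash=69+7 mod 101 = 76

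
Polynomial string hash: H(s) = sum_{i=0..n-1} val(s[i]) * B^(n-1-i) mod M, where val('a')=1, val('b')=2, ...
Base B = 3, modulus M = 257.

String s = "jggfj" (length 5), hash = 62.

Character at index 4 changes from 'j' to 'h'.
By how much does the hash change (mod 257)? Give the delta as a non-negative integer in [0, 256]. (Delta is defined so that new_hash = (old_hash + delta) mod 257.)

Delta formula: (val(new) - val(old)) * B^(n-1-k) mod M
  val('h') - val('j') = 8 - 10 = -2
  B^(n-1-k) = 3^0 mod 257 = 1
  Delta = -2 * 1 mod 257 = 255

Answer: 255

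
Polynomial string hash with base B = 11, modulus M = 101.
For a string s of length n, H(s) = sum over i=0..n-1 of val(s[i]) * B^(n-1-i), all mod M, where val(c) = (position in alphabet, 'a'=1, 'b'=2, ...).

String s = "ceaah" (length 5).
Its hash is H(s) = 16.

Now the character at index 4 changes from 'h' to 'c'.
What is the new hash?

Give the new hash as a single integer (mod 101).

Answer: 11

Derivation:
val('h') = 8, val('c') = 3
Position k = 4, exponent = n-1-k = 0
B^0 mod M = 11^0 mod 101 = 1
Delta = (3 - 8) * 1 mod 101 = 96
New hash = (16 + 96) mod 101 = 11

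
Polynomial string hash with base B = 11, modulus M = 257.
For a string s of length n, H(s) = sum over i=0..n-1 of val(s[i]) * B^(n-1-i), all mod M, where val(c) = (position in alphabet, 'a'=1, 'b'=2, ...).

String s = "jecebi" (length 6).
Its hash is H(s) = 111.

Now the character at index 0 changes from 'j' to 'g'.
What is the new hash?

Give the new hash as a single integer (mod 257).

Answer: 118

Derivation:
val('j') = 10, val('g') = 7
Position k = 0, exponent = n-1-k = 5
B^5 mod M = 11^5 mod 257 = 169
Delta = (7 - 10) * 169 mod 257 = 7
New hash = (111 + 7) mod 257 = 118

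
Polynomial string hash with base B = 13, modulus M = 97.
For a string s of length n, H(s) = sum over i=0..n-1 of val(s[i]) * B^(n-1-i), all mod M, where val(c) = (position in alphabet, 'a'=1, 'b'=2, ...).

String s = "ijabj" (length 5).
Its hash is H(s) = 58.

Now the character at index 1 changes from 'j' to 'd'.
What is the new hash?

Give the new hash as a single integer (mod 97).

Answer: 68

Derivation:
val('j') = 10, val('d') = 4
Position k = 1, exponent = n-1-k = 3
B^3 mod M = 13^3 mod 97 = 63
Delta = (4 - 10) * 63 mod 97 = 10
New hash = (58 + 10) mod 97 = 68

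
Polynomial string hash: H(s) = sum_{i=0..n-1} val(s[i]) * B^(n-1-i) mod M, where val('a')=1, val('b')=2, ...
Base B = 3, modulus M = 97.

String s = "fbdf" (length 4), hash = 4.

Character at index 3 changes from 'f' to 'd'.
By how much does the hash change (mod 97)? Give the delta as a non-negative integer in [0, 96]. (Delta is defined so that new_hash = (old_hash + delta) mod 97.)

Answer: 95

Derivation:
Delta formula: (val(new) - val(old)) * B^(n-1-k) mod M
  val('d') - val('f') = 4 - 6 = -2
  B^(n-1-k) = 3^0 mod 97 = 1
  Delta = -2 * 1 mod 97 = 95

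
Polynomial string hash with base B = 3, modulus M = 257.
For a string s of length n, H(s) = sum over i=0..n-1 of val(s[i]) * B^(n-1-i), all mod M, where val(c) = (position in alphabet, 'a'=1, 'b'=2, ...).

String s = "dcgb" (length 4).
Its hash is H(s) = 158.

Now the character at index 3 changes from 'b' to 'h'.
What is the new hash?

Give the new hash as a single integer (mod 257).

Answer: 164

Derivation:
val('b') = 2, val('h') = 8
Position k = 3, exponent = n-1-k = 0
B^0 mod M = 3^0 mod 257 = 1
Delta = (8 - 2) * 1 mod 257 = 6
New hash = (158 + 6) mod 257 = 164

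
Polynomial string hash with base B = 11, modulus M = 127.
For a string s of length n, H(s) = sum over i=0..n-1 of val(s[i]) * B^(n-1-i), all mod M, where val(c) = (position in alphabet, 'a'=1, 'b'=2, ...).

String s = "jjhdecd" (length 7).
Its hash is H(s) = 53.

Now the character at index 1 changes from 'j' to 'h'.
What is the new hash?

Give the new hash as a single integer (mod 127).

val('j') = 10, val('h') = 8
Position k = 1, exponent = n-1-k = 5
B^5 mod M = 11^5 mod 127 = 15
Delta = (8 - 10) * 15 mod 127 = 97
New hash = (53 + 97) mod 127 = 23

Answer: 23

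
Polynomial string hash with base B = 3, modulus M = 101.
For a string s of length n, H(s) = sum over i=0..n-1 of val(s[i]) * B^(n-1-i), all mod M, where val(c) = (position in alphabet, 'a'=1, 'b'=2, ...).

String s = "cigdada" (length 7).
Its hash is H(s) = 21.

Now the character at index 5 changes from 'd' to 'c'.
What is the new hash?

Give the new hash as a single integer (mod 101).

val('d') = 4, val('c') = 3
Position k = 5, exponent = n-1-k = 1
B^1 mod M = 3^1 mod 101 = 3
Delta = (3 - 4) * 3 mod 101 = 98
New hash = (21 + 98) mod 101 = 18

Answer: 18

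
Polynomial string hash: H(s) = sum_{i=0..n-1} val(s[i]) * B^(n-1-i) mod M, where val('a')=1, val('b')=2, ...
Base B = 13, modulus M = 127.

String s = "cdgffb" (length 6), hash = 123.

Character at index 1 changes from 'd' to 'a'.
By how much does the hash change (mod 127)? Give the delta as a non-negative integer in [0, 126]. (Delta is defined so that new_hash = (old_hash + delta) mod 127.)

Answer: 42

Derivation:
Delta formula: (val(new) - val(old)) * B^(n-1-k) mod M
  val('a') - val('d') = 1 - 4 = -3
  B^(n-1-k) = 13^4 mod 127 = 113
  Delta = -3 * 113 mod 127 = 42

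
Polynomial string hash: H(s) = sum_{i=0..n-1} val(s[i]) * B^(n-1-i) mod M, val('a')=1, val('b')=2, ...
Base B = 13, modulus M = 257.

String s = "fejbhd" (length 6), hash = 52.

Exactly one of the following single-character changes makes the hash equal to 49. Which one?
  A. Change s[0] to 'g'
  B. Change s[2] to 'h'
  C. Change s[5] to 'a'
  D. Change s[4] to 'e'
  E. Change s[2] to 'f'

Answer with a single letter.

Answer: C

Derivation:
Option A: s[0]='f'->'g', delta=(7-6)*13^5 mod 257 = 185, hash=52+185 mod 257 = 237
Option B: s[2]='j'->'h', delta=(8-10)*13^3 mod 257 = 232, hash=52+232 mod 257 = 27
Option C: s[5]='d'->'a', delta=(1-4)*13^0 mod 257 = 254, hash=52+254 mod 257 = 49 <-- target
Option D: s[4]='h'->'e', delta=(5-8)*13^1 mod 257 = 218, hash=52+218 mod 257 = 13
Option E: s[2]='j'->'f', delta=(6-10)*13^3 mod 257 = 207, hash=52+207 mod 257 = 2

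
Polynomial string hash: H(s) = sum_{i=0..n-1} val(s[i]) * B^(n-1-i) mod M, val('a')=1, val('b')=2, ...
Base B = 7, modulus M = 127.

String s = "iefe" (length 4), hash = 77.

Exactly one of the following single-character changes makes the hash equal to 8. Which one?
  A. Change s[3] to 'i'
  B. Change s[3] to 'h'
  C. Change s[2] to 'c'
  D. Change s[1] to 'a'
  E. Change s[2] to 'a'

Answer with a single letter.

Option A: s[3]='e'->'i', delta=(9-5)*7^0 mod 127 = 4, hash=77+4 mod 127 = 81
Option B: s[3]='e'->'h', delta=(8-5)*7^0 mod 127 = 3, hash=77+3 mod 127 = 80
Option C: s[2]='f'->'c', delta=(3-6)*7^1 mod 127 = 106, hash=77+106 mod 127 = 56
Option D: s[1]='e'->'a', delta=(1-5)*7^2 mod 127 = 58, hash=77+58 mod 127 = 8 <-- target
Option E: s[2]='f'->'a', delta=(1-6)*7^1 mod 127 = 92, hash=77+92 mod 127 = 42

Answer: D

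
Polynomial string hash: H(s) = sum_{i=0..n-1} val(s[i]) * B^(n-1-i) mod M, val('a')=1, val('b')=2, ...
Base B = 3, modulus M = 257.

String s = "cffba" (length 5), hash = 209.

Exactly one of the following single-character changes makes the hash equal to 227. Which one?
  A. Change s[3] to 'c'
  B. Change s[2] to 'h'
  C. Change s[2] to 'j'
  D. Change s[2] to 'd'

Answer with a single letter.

Answer: B

Derivation:
Option A: s[3]='b'->'c', delta=(3-2)*3^1 mod 257 = 3, hash=209+3 mod 257 = 212
Option B: s[2]='f'->'h', delta=(8-6)*3^2 mod 257 = 18, hash=209+18 mod 257 = 227 <-- target
Option C: s[2]='f'->'j', delta=(10-6)*3^2 mod 257 = 36, hash=209+36 mod 257 = 245
Option D: s[2]='f'->'d', delta=(4-6)*3^2 mod 257 = 239, hash=209+239 mod 257 = 191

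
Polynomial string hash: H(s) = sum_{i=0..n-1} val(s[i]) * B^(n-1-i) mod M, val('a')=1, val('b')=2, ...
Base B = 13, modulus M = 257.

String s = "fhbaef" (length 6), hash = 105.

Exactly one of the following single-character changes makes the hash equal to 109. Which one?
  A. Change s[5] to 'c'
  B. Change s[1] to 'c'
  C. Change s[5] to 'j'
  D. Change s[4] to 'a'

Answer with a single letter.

Option A: s[5]='f'->'c', delta=(3-6)*13^0 mod 257 = 254, hash=105+254 mod 257 = 102
Option B: s[1]='h'->'c', delta=(3-8)*13^4 mod 257 = 87, hash=105+87 mod 257 = 192
Option C: s[5]='f'->'j', delta=(10-6)*13^0 mod 257 = 4, hash=105+4 mod 257 = 109 <-- target
Option D: s[4]='e'->'a', delta=(1-5)*13^1 mod 257 = 205, hash=105+205 mod 257 = 53

Answer: C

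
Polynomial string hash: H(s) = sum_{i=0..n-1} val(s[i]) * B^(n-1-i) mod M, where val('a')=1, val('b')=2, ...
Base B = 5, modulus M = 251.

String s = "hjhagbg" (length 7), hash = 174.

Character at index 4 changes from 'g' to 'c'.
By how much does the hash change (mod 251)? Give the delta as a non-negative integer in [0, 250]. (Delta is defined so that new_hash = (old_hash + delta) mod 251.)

Delta formula: (val(new) - val(old)) * B^(n-1-k) mod M
  val('c') - val('g') = 3 - 7 = -4
  B^(n-1-k) = 5^2 mod 251 = 25
  Delta = -4 * 25 mod 251 = 151

Answer: 151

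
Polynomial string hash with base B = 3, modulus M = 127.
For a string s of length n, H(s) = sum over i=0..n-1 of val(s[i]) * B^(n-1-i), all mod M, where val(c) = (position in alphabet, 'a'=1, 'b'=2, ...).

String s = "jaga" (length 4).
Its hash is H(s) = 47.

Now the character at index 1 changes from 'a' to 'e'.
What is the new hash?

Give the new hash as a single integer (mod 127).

val('a') = 1, val('e') = 5
Position k = 1, exponent = n-1-k = 2
B^2 mod M = 3^2 mod 127 = 9
Delta = (5 - 1) * 9 mod 127 = 36
New hash = (47 + 36) mod 127 = 83

Answer: 83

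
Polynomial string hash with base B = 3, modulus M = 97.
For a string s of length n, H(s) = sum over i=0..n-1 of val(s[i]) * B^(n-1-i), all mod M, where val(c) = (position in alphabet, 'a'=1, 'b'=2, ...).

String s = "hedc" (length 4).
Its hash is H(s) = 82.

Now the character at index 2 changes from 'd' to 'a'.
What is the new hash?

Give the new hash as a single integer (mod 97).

Answer: 73

Derivation:
val('d') = 4, val('a') = 1
Position k = 2, exponent = n-1-k = 1
B^1 mod M = 3^1 mod 97 = 3
Delta = (1 - 4) * 3 mod 97 = 88
New hash = (82 + 88) mod 97 = 73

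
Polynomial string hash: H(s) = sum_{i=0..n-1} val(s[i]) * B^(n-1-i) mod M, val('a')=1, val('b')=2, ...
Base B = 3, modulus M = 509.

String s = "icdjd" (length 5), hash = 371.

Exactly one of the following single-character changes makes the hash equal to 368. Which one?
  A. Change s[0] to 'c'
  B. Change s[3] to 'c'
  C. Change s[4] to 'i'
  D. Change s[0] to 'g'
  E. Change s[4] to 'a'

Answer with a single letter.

Answer: E

Derivation:
Option A: s[0]='i'->'c', delta=(3-9)*3^4 mod 509 = 23, hash=371+23 mod 509 = 394
Option B: s[3]='j'->'c', delta=(3-10)*3^1 mod 509 = 488, hash=371+488 mod 509 = 350
Option C: s[4]='d'->'i', delta=(9-4)*3^0 mod 509 = 5, hash=371+5 mod 509 = 376
Option D: s[0]='i'->'g', delta=(7-9)*3^4 mod 509 = 347, hash=371+347 mod 509 = 209
Option E: s[4]='d'->'a', delta=(1-4)*3^0 mod 509 = 506, hash=371+506 mod 509 = 368 <-- target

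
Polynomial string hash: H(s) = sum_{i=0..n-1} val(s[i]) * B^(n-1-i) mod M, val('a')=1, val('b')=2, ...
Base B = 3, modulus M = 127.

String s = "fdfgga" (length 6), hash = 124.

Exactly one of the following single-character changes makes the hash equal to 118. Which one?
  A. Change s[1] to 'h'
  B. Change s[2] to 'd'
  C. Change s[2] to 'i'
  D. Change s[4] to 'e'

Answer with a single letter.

Option A: s[1]='d'->'h', delta=(8-4)*3^4 mod 127 = 70, hash=124+70 mod 127 = 67
Option B: s[2]='f'->'d', delta=(4-6)*3^3 mod 127 = 73, hash=124+73 mod 127 = 70
Option C: s[2]='f'->'i', delta=(9-6)*3^3 mod 127 = 81, hash=124+81 mod 127 = 78
Option D: s[4]='g'->'e', delta=(5-7)*3^1 mod 127 = 121, hash=124+121 mod 127 = 118 <-- target

Answer: D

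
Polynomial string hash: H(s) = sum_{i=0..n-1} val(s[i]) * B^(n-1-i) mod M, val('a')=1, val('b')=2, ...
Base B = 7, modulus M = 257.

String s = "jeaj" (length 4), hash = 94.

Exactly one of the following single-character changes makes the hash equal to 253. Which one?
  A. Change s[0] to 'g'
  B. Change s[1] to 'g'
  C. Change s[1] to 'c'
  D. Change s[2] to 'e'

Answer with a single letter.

Answer: C

Derivation:
Option A: s[0]='j'->'g', delta=(7-10)*7^3 mod 257 = 256, hash=94+256 mod 257 = 93
Option B: s[1]='e'->'g', delta=(7-5)*7^2 mod 257 = 98, hash=94+98 mod 257 = 192
Option C: s[1]='e'->'c', delta=(3-5)*7^2 mod 257 = 159, hash=94+159 mod 257 = 253 <-- target
Option D: s[2]='a'->'e', delta=(5-1)*7^1 mod 257 = 28, hash=94+28 mod 257 = 122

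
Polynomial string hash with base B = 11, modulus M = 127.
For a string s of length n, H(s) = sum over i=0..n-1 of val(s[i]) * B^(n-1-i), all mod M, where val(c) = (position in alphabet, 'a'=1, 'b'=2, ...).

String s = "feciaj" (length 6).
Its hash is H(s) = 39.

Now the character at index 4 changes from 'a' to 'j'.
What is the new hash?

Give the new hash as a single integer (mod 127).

Answer: 11

Derivation:
val('a') = 1, val('j') = 10
Position k = 4, exponent = n-1-k = 1
B^1 mod M = 11^1 mod 127 = 11
Delta = (10 - 1) * 11 mod 127 = 99
New hash = (39 + 99) mod 127 = 11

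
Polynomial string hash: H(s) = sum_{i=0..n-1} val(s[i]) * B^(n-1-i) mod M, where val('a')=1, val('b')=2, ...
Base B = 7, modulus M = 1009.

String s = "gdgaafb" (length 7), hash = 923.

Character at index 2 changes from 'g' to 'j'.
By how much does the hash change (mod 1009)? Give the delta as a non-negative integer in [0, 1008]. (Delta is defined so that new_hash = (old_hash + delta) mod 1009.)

Answer: 140

Derivation:
Delta formula: (val(new) - val(old)) * B^(n-1-k) mod M
  val('j') - val('g') = 10 - 7 = 3
  B^(n-1-k) = 7^4 mod 1009 = 383
  Delta = 3 * 383 mod 1009 = 140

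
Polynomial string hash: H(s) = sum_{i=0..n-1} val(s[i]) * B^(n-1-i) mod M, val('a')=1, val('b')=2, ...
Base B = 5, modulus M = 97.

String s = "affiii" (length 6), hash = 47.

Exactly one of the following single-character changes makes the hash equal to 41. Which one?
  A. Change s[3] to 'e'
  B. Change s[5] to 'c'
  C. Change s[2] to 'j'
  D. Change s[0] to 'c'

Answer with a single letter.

Option A: s[3]='i'->'e', delta=(5-9)*5^2 mod 97 = 94, hash=47+94 mod 97 = 44
Option B: s[5]='i'->'c', delta=(3-9)*5^0 mod 97 = 91, hash=47+91 mod 97 = 41 <-- target
Option C: s[2]='f'->'j', delta=(10-6)*5^3 mod 97 = 15, hash=47+15 mod 97 = 62
Option D: s[0]='a'->'c', delta=(3-1)*5^5 mod 97 = 42, hash=47+42 mod 97 = 89

Answer: B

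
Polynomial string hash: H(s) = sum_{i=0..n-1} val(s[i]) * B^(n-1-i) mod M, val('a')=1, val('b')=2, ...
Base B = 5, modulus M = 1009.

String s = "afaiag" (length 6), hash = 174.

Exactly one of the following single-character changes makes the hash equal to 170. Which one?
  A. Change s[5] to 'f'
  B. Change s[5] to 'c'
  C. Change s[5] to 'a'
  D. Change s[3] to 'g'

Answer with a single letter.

Answer: B

Derivation:
Option A: s[5]='g'->'f', delta=(6-7)*5^0 mod 1009 = 1008, hash=174+1008 mod 1009 = 173
Option B: s[5]='g'->'c', delta=(3-7)*5^0 mod 1009 = 1005, hash=174+1005 mod 1009 = 170 <-- target
Option C: s[5]='g'->'a', delta=(1-7)*5^0 mod 1009 = 1003, hash=174+1003 mod 1009 = 168
Option D: s[3]='i'->'g', delta=(7-9)*5^2 mod 1009 = 959, hash=174+959 mod 1009 = 124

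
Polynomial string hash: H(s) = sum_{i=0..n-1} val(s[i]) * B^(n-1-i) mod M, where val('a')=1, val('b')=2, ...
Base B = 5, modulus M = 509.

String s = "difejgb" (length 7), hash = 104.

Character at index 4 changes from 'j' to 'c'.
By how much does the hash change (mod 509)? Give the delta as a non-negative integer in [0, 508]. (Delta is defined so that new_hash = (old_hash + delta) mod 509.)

Delta formula: (val(new) - val(old)) * B^(n-1-k) mod M
  val('c') - val('j') = 3 - 10 = -7
  B^(n-1-k) = 5^2 mod 509 = 25
  Delta = -7 * 25 mod 509 = 334

Answer: 334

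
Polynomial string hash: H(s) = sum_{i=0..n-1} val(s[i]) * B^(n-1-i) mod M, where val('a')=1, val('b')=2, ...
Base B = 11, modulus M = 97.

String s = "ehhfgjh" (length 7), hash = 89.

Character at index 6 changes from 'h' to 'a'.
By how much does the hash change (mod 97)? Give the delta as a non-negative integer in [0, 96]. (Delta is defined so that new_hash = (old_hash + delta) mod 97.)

Delta formula: (val(new) - val(old)) * B^(n-1-k) mod M
  val('a') - val('h') = 1 - 8 = -7
  B^(n-1-k) = 11^0 mod 97 = 1
  Delta = -7 * 1 mod 97 = 90

Answer: 90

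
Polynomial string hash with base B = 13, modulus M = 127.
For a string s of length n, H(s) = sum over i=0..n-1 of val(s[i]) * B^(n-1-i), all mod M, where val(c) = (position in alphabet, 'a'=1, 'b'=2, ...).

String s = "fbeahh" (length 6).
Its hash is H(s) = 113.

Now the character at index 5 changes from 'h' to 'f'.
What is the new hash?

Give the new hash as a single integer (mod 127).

val('h') = 8, val('f') = 6
Position k = 5, exponent = n-1-k = 0
B^0 mod M = 13^0 mod 127 = 1
Delta = (6 - 8) * 1 mod 127 = 125
New hash = (113 + 125) mod 127 = 111

Answer: 111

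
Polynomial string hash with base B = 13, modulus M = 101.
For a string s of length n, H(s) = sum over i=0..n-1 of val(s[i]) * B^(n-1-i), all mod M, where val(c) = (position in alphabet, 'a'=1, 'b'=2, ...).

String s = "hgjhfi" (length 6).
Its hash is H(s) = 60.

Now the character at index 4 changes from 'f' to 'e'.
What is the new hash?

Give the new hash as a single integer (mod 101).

val('f') = 6, val('e') = 5
Position k = 4, exponent = n-1-k = 1
B^1 mod M = 13^1 mod 101 = 13
Delta = (5 - 6) * 13 mod 101 = 88
New hash = (60 + 88) mod 101 = 47

Answer: 47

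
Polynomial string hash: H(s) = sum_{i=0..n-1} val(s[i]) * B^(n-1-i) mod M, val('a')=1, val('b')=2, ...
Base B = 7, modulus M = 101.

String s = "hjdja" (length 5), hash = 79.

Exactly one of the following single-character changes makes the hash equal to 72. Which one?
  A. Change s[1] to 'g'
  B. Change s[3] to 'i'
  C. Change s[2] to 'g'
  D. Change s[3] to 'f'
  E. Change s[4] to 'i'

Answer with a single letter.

Option A: s[1]='j'->'g', delta=(7-10)*7^3 mod 101 = 82, hash=79+82 mod 101 = 60
Option B: s[3]='j'->'i', delta=(9-10)*7^1 mod 101 = 94, hash=79+94 mod 101 = 72 <-- target
Option C: s[2]='d'->'g', delta=(7-4)*7^2 mod 101 = 46, hash=79+46 mod 101 = 24
Option D: s[3]='j'->'f', delta=(6-10)*7^1 mod 101 = 73, hash=79+73 mod 101 = 51
Option E: s[4]='a'->'i', delta=(9-1)*7^0 mod 101 = 8, hash=79+8 mod 101 = 87

Answer: B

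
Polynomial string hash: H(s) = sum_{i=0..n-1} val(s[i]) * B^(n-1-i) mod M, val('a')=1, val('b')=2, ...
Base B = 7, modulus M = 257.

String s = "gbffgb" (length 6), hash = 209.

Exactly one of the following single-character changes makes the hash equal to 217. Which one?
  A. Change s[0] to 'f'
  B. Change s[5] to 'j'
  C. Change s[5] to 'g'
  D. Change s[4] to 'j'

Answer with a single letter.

Answer: B

Derivation:
Option A: s[0]='g'->'f', delta=(6-7)*7^5 mod 257 = 155, hash=209+155 mod 257 = 107
Option B: s[5]='b'->'j', delta=(10-2)*7^0 mod 257 = 8, hash=209+8 mod 257 = 217 <-- target
Option C: s[5]='b'->'g', delta=(7-2)*7^0 mod 257 = 5, hash=209+5 mod 257 = 214
Option D: s[4]='g'->'j', delta=(10-7)*7^1 mod 257 = 21, hash=209+21 mod 257 = 230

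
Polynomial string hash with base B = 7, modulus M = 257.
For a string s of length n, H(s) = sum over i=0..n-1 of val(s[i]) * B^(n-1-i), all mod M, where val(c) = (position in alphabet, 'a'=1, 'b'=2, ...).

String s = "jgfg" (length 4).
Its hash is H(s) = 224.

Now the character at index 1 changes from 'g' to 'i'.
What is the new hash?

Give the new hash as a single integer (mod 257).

Answer: 65

Derivation:
val('g') = 7, val('i') = 9
Position k = 1, exponent = n-1-k = 2
B^2 mod M = 7^2 mod 257 = 49
Delta = (9 - 7) * 49 mod 257 = 98
New hash = (224 + 98) mod 257 = 65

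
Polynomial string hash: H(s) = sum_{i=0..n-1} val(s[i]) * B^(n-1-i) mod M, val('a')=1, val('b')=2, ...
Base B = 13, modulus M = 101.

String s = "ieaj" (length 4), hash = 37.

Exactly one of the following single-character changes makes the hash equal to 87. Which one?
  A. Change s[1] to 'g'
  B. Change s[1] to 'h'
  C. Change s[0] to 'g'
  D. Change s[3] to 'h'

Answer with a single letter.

Option A: s[1]='e'->'g', delta=(7-5)*13^2 mod 101 = 35, hash=37+35 mod 101 = 72
Option B: s[1]='e'->'h', delta=(8-5)*13^2 mod 101 = 2, hash=37+2 mod 101 = 39
Option C: s[0]='i'->'g', delta=(7-9)*13^3 mod 101 = 50, hash=37+50 mod 101 = 87 <-- target
Option D: s[3]='j'->'h', delta=(8-10)*13^0 mod 101 = 99, hash=37+99 mod 101 = 35

Answer: C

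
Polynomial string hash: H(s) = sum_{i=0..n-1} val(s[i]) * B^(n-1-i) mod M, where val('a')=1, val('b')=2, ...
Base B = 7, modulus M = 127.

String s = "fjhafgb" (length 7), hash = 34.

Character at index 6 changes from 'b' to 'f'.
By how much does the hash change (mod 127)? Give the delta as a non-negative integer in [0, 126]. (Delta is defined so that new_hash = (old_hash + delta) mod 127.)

Answer: 4

Derivation:
Delta formula: (val(new) - val(old)) * B^(n-1-k) mod M
  val('f') - val('b') = 6 - 2 = 4
  B^(n-1-k) = 7^0 mod 127 = 1
  Delta = 4 * 1 mod 127 = 4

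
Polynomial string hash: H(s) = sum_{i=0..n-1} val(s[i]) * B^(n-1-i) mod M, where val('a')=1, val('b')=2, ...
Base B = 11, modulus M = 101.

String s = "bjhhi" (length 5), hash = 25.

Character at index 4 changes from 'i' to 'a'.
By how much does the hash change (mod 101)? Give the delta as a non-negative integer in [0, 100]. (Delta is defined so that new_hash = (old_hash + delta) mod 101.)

Answer: 93

Derivation:
Delta formula: (val(new) - val(old)) * B^(n-1-k) mod M
  val('a') - val('i') = 1 - 9 = -8
  B^(n-1-k) = 11^0 mod 101 = 1
  Delta = -8 * 1 mod 101 = 93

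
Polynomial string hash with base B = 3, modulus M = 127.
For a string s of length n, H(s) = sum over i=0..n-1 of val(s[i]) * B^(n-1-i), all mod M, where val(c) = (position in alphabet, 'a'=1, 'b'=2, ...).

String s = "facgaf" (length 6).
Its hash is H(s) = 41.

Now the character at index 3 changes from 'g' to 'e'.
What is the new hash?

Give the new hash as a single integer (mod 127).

val('g') = 7, val('e') = 5
Position k = 3, exponent = n-1-k = 2
B^2 mod M = 3^2 mod 127 = 9
Delta = (5 - 7) * 9 mod 127 = 109
New hash = (41 + 109) mod 127 = 23

Answer: 23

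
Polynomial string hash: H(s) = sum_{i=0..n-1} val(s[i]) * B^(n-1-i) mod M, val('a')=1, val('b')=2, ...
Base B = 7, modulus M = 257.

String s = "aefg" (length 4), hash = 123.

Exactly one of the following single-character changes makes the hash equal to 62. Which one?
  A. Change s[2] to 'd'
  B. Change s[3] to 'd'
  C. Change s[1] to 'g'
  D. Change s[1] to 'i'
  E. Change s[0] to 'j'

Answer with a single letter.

Option A: s[2]='f'->'d', delta=(4-6)*7^1 mod 257 = 243, hash=123+243 mod 257 = 109
Option B: s[3]='g'->'d', delta=(4-7)*7^0 mod 257 = 254, hash=123+254 mod 257 = 120
Option C: s[1]='e'->'g', delta=(7-5)*7^2 mod 257 = 98, hash=123+98 mod 257 = 221
Option D: s[1]='e'->'i', delta=(9-5)*7^2 mod 257 = 196, hash=123+196 mod 257 = 62 <-- target
Option E: s[0]='a'->'j', delta=(10-1)*7^3 mod 257 = 3, hash=123+3 mod 257 = 126

Answer: D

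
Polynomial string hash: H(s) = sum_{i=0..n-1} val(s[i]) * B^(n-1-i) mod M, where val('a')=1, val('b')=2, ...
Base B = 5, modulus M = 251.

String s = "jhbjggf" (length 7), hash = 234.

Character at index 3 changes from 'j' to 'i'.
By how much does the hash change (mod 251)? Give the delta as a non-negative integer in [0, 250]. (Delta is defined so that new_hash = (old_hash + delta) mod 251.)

Delta formula: (val(new) - val(old)) * B^(n-1-k) mod M
  val('i') - val('j') = 9 - 10 = -1
  B^(n-1-k) = 5^3 mod 251 = 125
  Delta = -1 * 125 mod 251 = 126

Answer: 126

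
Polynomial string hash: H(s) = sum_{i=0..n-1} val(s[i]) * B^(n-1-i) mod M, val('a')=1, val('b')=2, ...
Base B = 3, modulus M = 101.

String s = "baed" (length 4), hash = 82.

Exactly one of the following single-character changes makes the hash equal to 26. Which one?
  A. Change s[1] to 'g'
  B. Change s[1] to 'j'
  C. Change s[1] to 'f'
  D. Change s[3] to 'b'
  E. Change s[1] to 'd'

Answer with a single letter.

Answer: C

Derivation:
Option A: s[1]='a'->'g', delta=(7-1)*3^2 mod 101 = 54, hash=82+54 mod 101 = 35
Option B: s[1]='a'->'j', delta=(10-1)*3^2 mod 101 = 81, hash=82+81 mod 101 = 62
Option C: s[1]='a'->'f', delta=(6-1)*3^2 mod 101 = 45, hash=82+45 mod 101 = 26 <-- target
Option D: s[3]='d'->'b', delta=(2-4)*3^0 mod 101 = 99, hash=82+99 mod 101 = 80
Option E: s[1]='a'->'d', delta=(4-1)*3^2 mod 101 = 27, hash=82+27 mod 101 = 8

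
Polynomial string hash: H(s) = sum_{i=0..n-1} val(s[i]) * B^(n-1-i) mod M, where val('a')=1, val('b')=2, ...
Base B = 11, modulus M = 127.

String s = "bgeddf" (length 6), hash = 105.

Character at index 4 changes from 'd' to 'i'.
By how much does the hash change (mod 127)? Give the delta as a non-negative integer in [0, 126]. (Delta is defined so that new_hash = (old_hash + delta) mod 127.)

Delta formula: (val(new) - val(old)) * B^(n-1-k) mod M
  val('i') - val('d') = 9 - 4 = 5
  B^(n-1-k) = 11^1 mod 127 = 11
  Delta = 5 * 11 mod 127 = 55

Answer: 55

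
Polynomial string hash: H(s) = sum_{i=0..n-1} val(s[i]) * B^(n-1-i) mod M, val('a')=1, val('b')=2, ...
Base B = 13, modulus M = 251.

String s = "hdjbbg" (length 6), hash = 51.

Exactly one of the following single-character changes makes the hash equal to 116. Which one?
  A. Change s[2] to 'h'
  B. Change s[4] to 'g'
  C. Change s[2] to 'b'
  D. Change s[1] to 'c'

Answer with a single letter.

Answer: B

Derivation:
Option A: s[2]='j'->'h', delta=(8-10)*13^3 mod 251 = 124, hash=51+124 mod 251 = 175
Option B: s[4]='b'->'g', delta=(7-2)*13^1 mod 251 = 65, hash=51+65 mod 251 = 116 <-- target
Option C: s[2]='j'->'b', delta=(2-10)*13^3 mod 251 = 245, hash=51+245 mod 251 = 45
Option D: s[1]='d'->'c', delta=(3-4)*13^4 mod 251 = 53, hash=51+53 mod 251 = 104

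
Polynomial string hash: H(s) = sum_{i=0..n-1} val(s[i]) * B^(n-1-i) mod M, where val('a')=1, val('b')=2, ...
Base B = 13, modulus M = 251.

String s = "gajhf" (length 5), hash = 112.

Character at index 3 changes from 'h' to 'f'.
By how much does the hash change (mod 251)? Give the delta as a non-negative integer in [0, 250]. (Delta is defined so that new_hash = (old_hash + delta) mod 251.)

Answer: 225

Derivation:
Delta formula: (val(new) - val(old)) * B^(n-1-k) mod M
  val('f') - val('h') = 6 - 8 = -2
  B^(n-1-k) = 13^1 mod 251 = 13
  Delta = -2 * 13 mod 251 = 225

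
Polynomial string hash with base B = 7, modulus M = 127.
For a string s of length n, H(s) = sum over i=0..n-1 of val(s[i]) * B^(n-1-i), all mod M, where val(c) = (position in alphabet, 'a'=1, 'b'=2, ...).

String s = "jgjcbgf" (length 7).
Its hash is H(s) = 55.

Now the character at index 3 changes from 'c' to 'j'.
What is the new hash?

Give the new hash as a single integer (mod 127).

Answer: 43

Derivation:
val('c') = 3, val('j') = 10
Position k = 3, exponent = n-1-k = 3
B^3 mod M = 7^3 mod 127 = 89
Delta = (10 - 3) * 89 mod 127 = 115
New hash = (55 + 115) mod 127 = 43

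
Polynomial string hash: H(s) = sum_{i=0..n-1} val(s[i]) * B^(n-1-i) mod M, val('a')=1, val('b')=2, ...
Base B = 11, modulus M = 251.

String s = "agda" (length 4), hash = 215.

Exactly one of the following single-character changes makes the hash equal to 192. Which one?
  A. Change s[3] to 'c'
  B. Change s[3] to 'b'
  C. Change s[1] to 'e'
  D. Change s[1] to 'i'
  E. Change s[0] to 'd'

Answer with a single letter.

Answer: E

Derivation:
Option A: s[3]='a'->'c', delta=(3-1)*11^0 mod 251 = 2, hash=215+2 mod 251 = 217
Option B: s[3]='a'->'b', delta=(2-1)*11^0 mod 251 = 1, hash=215+1 mod 251 = 216
Option C: s[1]='g'->'e', delta=(5-7)*11^2 mod 251 = 9, hash=215+9 mod 251 = 224
Option D: s[1]='g'->'i', delta=(9-7)*11^2 mod 251 = 242, hash=215+242 mod 251 = 206
Option E: s[0]='a'->'d', delta=(4-1)*11^3 mod 251 = 228, hash=215+228 mod 251 = 192 <-- target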